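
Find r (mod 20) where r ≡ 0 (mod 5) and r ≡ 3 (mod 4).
M = 5 × 4 = 20. M₁ = 4, y₁ ≡ 4 (mod 5). M₂ = 5, y₂ ≡ 1 (mod 4). r = 0×4×4 + 3×5×1 ≡ 15 (mod 20)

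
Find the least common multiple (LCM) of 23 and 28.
644

First find GCD(23, 28) using the Euclidean algorithm:
23 = 0 × 28 + 23
28 = 1 × 23 + 5
23 = 4 × 5 + 3
5 = 1 × 3 + 2
3 = 1 × 2 + 1
2 = 2 × 1 + 0
GCD(23, 28) = 1

LCM formula: LCM(a, b) = (a × b) / GCD(a, b)
LCM(23, 28) = (23 × 28) / 1
LCM(23, 28) = 644 / 1
LCM(23, 28) = 644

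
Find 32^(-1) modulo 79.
42

Using Extended Euclidean Algorithm:
gcd(32, 79) = 1
Bezout coefficients: 32 × -37 + 79 × 15 = 1
So 32 × -37 ≡ 1 (mod 79)
The inverse is -37 mod 79 = 42
Verification: 32 × 42 = 1344 = 17 × 79 + 1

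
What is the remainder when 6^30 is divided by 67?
Using repeated squaring. 30 = 16 + 8 + 4 + 2 (binary 11110). Repeated squaring mod 67: 6^1 ≡ 6; 6^2 ≡ 6² = 36 ≡ 36; 6^4 ≡ 36² = 1296 ≡ 23; 6^8 ≡ 23² = 529 ≡ 60; 6^16 ≡ 60² = 3600 ≡ 49. Multiply: 6^30 = 6^16 × 6^8 × 6^4 × 6^2 ≡ 49 × 60 × 23 × 36 (mod 67): 49 × 60 = 2940 ≡ 59; 59 × 23 = 1357 ≡ 17; 17 × 36 = 612 ≡ 9. So 6^30 ≡ 9 (mod 67).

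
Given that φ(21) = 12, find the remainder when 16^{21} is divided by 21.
By Euler: 16^{12} ≡ 1 (mod 21) since gcd(16, 21) = 1. 21 = 1×12 + 9. So 16^{21} ≡ 16^{9} ≡ 1 (mod 21)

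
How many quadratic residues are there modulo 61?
For prime 61, there are (p-1)/2 = (61-1)/2 = 30 quadratic residues (excluding 0).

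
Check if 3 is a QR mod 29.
By Euler's criterion: 3^{14} ≡ 28 (mod 29). Since this equals -1 (≡ 28), 3 is not a QR.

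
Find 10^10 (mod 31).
10 = 8 + 2 (binary 1010). Repeated squaring mod 31: 10^1 ≡ 10; 10^2 ≡ 10² = 100 ≡ 7; 10^4 ≡ 7² = 49 ≡ 18; 10^8 ≡ 18² = 324 ≡ 14. Multiply: 10^10 = 10^8 × 10^2 ≡ 14 × 7 (mod 31): 14 × 7 = 98 ≡ 5. So 10^10 ≡ 5 (mod 31).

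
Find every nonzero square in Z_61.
QRs mod 61: {1, 3, 4, 5, 9, 12, 13, 14, 15, 16, 19, 20, 22, 25, 27, 34, 36, 39, 41, 42, 45, 46, 47, 48, 49, 52, 56, 57, 58, 60}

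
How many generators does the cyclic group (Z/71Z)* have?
24

The number of primitive roots modulo p is φ(p-1) = φ(70)
φ(70) = 24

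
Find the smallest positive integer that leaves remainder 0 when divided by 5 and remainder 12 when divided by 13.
M = 5 × 13 = 65. M₁ = 13, y₁ ≡ 2 (mod 5). M₂ = 5, y₂ ≡ 8 (mod 13). x = 0×13×2 + 12×5×8 ≡ 25 (mod 65). The smallest positive such number is 25.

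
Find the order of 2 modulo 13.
Powers of 2 mod 13: 2^1≡2, 2^2≡4, 2^3≡8, 2^4≡3, 2^5≡6, 2^6≡12, 2^7≡11, 2^8≡9, 2^9≡5, 2^10≡10, 2^11≡7, 2^12≡1. Order = 12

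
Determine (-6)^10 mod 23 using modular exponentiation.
(-6) ≡ 17 (mod 23). 10 = 8 + 2 (binary 1010). Repeated squaring mod 23: 17^1 ≡ 17; 17^2 ≡ 17² = 289 ≡ 13; 17^4 ≡ 13² = 169 ≡ 8; 17^8 ≡ 8² = 64 ≡ 18. Multiply: (-6)^10 ≡ 17^8 × 17^2 ≡ 18 × 13 (mod 23): 18 × 13 = 234 ≡ 4. So (-6)^10 ≡ 4 (mod 23).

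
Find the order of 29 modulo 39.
Powers of 29 mod 39: 29^1≡29, 29^2≡22, 29^3≡14, 29^4≡16, 29^5≡35, 29^6≡1. Order = 6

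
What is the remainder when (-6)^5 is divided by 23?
(-6) ≡ 17 (mod 23). 5 = 4 + 1 (binary 101). Repeated squaring mod 23: 17^1 ≡ 17; 17^2 ≡ 17² = 289 ≡ 13; 17^4 ≡ 13² = 169 ≡ 8. Multiply: (-6)^5 ≡ 17^4 × 17^1 ≡ 8 × 17 (mod 23): 8 × 17 = 136 ≡ 21. So (-6)^5 ≡ 21 (mod 23).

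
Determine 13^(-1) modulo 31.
13^(-1) ≡ 12 (mod 31). Verification: 13 × 12 = 156 ≡ 1 (mod 31)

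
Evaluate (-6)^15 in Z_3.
Using repeated squaring. (-6) ≡ 0 (mod 3). 15 = 8 + 4 + 2 + 1 (binary 1111). Repeated squaring mod 3: 0^1 ≡ 0; 0^2 ≡ 0² = 0 ≡ 0; 0^4 ≡ 0² = 0 ≡ 0; 0^8 ≡ 0² = 0 ≡ 0. Multiply: (-6)^15 ≡ 0^8 × 0^4 × 0^2 × 0^1 ≡ 0 × 0 × 0 × 0 (mod 3): 0 × 0 = 0 ≡ 0; 0 × 0 = 0 ≡ 0; 0 × 0 = 0 ≡ 0. So (-6)^15 ≡ 0 (mod 3).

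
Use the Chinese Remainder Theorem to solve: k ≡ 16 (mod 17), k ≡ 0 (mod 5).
50

Using the Chinese Remainder Theorem:
M = product of moduli = 85
For equation 1: M_1 = 5, 5 ≡ 5 (mod 17), inverse of 5 mod 17 is 7 (check: 5 × 7 = 35 ≡ 1 (mod 17))
For equation 2: M_2 = 17, 17 ≡ 2 (mod 5), inverse of 17 mod 5 is 3 (check: 2 × 3 = 6 ≡ 1 (mod 5))
Combine: k ≡ Σ r_i×M_i×(M_i⁻¹ mod m_i) = 16×5×7 + 0×17×3 = 560 + 0 = 560
560 mod 85 = 50
k ≡ 50 (mod 85)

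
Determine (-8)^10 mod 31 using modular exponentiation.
(-8) ≡ 23 (mod 31). 10 = 8 + 2 (binary 1010). Repeated squaring mod 31: 23^1 ≡ 23; 23^2 ≡ 23² = 529 ≡ 2; 23^4 ≡ 2² = 4 ≡ 4; 23^8 ≡ 4² = 16 ≡ 16. Multiply: (-8)^10 ≡ 23^8 × 23^2 ≡ 16 × 2 (mod 31): 16 × 2 = 32 ≡ 1. So (-8)^10 ≡ 1 (mod 31).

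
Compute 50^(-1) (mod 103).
68

Using Extended Euclidean Algorithm:
gcd(50, 103) = 1
Bezout coefficients: 50 × -35 + 103 × 17 = 1
So 50 × -35 ≡ 1 (mod 103)
The inverse is -35 mod 103 = 68
Verification: 50 × 68 = 3400 = 33 × 103 + 1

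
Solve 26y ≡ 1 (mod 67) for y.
49

Using Extended Euclidean Algorithm:
gcd(26, 67) = 1
Bezout coefficients: 26 × -18 + 67 × 7 = 1
So 26 × -18 ≡ 1 (mod 67)
The inverse is -18 mod 67 = 49
Verification: 26 × 49 = 1274 = 19 × 67 + 1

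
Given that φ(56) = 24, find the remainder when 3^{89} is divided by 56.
By Euler: 3^{24} ≡ 1 (mod 56) since gcd(3, 56) = 1. 89 = 3×24 + 17. So 3^{89} ≡ 3^{17} ≡ 19 (mod 56)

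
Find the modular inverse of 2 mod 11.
2^(-1) ≡ 6 (mod 11). Verification: 2 × 6 = 12 ≡ 1 (mod 11)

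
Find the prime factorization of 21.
3 × 7

Divide by primes starting from smallest:
21 ÷ 3 = 7
7 ÷ 7 = 1

21 = 3 × 7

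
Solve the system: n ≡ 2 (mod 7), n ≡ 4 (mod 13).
M = 7 × 13 = 91. M₁ = 13, y₁ ≡ 6 (mod 7). M₂ = 7, y₂ ≡ 2 (mod 13). n = 2×13×6 + 4×7×2 ≡ 30 (mod 91)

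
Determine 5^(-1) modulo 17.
5^(-1) ≡ 7 (mod 17). Verification: 5 × 7 = 35 ≡ 1 (mod 17)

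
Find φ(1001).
720

Prime factorization: 1001 = 7 × 11 × 13
Using the formula φ(n) = n × Π(1 - 1/p) for each prime factor p:
φ(1001) = 1001 × (1 - 1/7) × (1 - 1/11) × (1 - 1/13)
φ(1001) = 720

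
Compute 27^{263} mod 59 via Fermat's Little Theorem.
21

By Fermat's Little Theorem, a^(p-1) ≡ 1 (mod p) for prime p and gcd(a, p) = 1
Here p = 59, so 27^58 ≡ 1 (mod 59)
We can reduce the exponent: 263 mod 58 = 31
So 27^263 ≡ 27^31 (mod 59)
Computing: 27^31 mod 59 = 21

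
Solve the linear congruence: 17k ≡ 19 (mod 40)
27

Since gcd(17, 40) = 1 divides 19, a solution exists.
Multiply both sides by the inverse of 17 mod 40:
  17^(-1) mod 40 = 33
  x ≡ 33 × 19 ≡ 627 ≡ 27 (mod 40)
Verification: 17 × 27 = 459 = 11 × 40 + 19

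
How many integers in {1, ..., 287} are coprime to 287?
240

Prime factorization: 287 = 7 × 41
Using the formula φ(n) = n × Π(1 - 1/p) for each prime factor p:
φ(287) = 287 × (1 - 1/7) × (1 - 1/41)
φ(287) = 240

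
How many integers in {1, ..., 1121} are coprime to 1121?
1044

Prime factorization: 1121 = 19 × 59
Using the formula φ(n) = n × Π(1 - 1/p) for each prime factor p:
φ(1121) = 1121 × (1 - 1/19) × (1 - 1/59)
φ(1121) = 1044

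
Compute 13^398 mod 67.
Using Fermat: 13^{66} ≡ 1 (mod 67). 398 ≡ 2 (mod 66). So 13^{398} ≡ 13^{2} ≡ 35 (mod 67)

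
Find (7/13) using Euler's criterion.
(7/13) = 7^{6} mod 13 = -1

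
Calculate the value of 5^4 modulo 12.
4 = 4 (binary 100). Repeated squaring mod 12: 5^1 ≡ 5; 5^2 ≡ 5² = 25 ≡ 1; 5^4 ≡ 1² = 1 ≡ 1. So 5^4 ≡ 1 (mod 12).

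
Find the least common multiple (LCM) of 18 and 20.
180

First find GCD(18, 20) using the Euclidean algorithm:
18 = 0 × 20 + 18
20 = 1 × 18 + 2
18 = 9 × 2 + 0
GCD(18, 20) = 2

LCM formula: LCM(a, b) = (a × b) / GCD(a, b)
LCM(18, 20) = (18 × 20) / 2
LCM(18, 20) = 360 / 2
LCM(18, 20) = 180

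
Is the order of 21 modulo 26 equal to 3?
No, the actual order is 4, not 3.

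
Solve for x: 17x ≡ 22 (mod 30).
26

Since gcd(17, 30) = 1 divides 22, a solution exists.
Multiply both sides by the inverse of 17 mod 30:
  17^(-1) mod 30 = 23
  x ≡ 23 × 22 ≡ 506 ≡ 26 (mod 30)
Verification: 17 × 26 = 442 = 14 × 30 + 22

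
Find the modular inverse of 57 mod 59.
57^(-1) ≡ 29 (mod 59). Verification: 57 × 29 = 1653 ≡ 1 (mod 59)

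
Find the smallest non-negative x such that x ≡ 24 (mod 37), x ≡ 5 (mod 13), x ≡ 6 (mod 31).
10236

Using the Chinese Remainder Theorem:
M = product of moduli = 14911
For equation 1: M_1 = 403, 403 ≡ 33 (mod 37), inverse of 403 mod 37 is 9 (check: 33 × 9 = 297 ≡ 1 (mod 37))
For equation 2: M_2 = 1147, 1147 ≡ 3 (mod 13), inverse of 1147 mod 13 is 9 (check: 3 × 9 = 27 ≡ 1 (mod 13))
For equation 3: M_3 = 481, 481 ≡ 16 (mod 31), inverse of 481 mod 31 is 2 (check: 16 × 2 = 32 ≡ 1 (mod 31))
Combine: x ≡ Σ r_i×M_i×(M_i⁻¹ mod m_i) = 24×403×9 + 5×1147×9 + 6×481×2 = 87048 + 51615 + 5772 = 144435
144435 mod 14911 = 10236
x ≡ 10236 (mod 14911)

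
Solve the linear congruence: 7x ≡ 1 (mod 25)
18

Since gcd(7, 25) = 1 divides 1, a solution exists.
Multiply both sides by the inverse of 7 mod 25:
  7^(-1) mod 25 = 18
  x ≡ 18 × 1 ≡ 18 ≡ 18 (mod 25)
Verification: 7 × 18 = 126 = 5 × 25 + 1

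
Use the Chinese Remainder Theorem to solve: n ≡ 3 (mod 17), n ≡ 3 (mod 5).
3

Using the Chinese Remainder Theorem:
M = product of moduli = 85
For equation 1: M_1 = 5, 5 ≡ 5 (mod 17), inverse of 5 mod 17 is 7 (check: 5 × 7 = 35 ≡ 1 (mod 17))
For equation 2: M_2 = 17, 17 ≡ 2 (mod 5), inverse of 17 mod 5 is 3 (check: 2 × 3 = 6 ≡ 1 (mod 5))
Combine: n ≡ Σ r_i×M_i×(M_i⁻¹ mod m_i) = 3×5×7 + 3×17×3 = 105 + 153 = 258
258 mod 85 = 3
n ≡ 3 (mod 85)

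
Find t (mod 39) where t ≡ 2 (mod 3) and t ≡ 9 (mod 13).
M = 3 × 13 = 39. M₁ = 13, y₁ ≡ 1 (mod 3). M₂ = 3, y₂ ≡ 9 (mod 13). t = 2×13×1 + 9×3×9 ≡ 35 (mod 39)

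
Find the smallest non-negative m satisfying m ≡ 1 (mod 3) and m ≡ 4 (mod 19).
M = 3 × 19 = 57. M₁ = 19, y₁ ≡ 1 (mod 3). M₂ = 3, y₂ ≡ 13 (mod 19). m = 1×19×1 + 4×3×13 ≡ 4 (mod 57)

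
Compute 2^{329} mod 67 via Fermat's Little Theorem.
34

By Fermat's Little Theorem, a^(p-1) ≡ 1 (mod p) for prime p and gcd(a, p) = 1
Here p = 67, so 2^66 ≡ 1 (mod 67)
We can reduce the exponent: 329 mod 66 = 65
So 2^329 ≡ 2^65 (mod 67)
Computing: 2^65 mod 67 = 34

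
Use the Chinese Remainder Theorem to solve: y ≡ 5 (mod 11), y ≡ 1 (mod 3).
16

Using the Chinese Remainder Theorem:
M = product of moduli = 33
For equation 1: M_1 = 3, 3 ≡ 3 (mod 11), inverse of 3 mod 11 is 4 (check: 3 × 4 = 12 ≡ 1 (mod 11))
For equation 2: M_2 = 11, 11 ≡ 2 (mod 3), inverse of 11 mod 3 is 2 (check: 2 × 2 = 4 ≡ 1 (mod 3))
Combine: y ≡ Σ r_i×M_i×(M_i⁻¹ mod m_i) = 5×3×4 + 1×11×2 = 60 + 22 = 82
82 mod 33 = 16
y ≡ 16 (mod 33)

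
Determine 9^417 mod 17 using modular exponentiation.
Using Fermat: 9^{16} ≡ 1 (mod 17). 417 ≡ 1 (mod 16). So 9^{417} ≡ 9^{1} ≡ 9 (mod 17)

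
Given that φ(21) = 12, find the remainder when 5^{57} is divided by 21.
By Euler: 5^{12} ≡ 1 (mod 21) since gcd(5, 21) = 1. 57 = 4×12 + 9. So 5^{57} ≡ 5^{9} ≡ 20 (mod 21)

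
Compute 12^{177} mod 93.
27

Using successive squaring:
Binary expansion of 177: 10110001
Powers of 12 mod 93 (each is the square of the previous):
  12^1 ≡ 12 (mod 93)
  12^2 ≡ 12² = 144 ≡ 51 (mod 93)
  12^4 ≡ 51² = 2601 ≡ 90 (mod 93)
  12^8 ≡ 90² = 8100 ≡ 9 (mod 93)
  12^16 ≡ 9² = 81 ≡ 81 (mod 93)
  12^32 ≡ 81² = 6561 ≡ 51 (mod 93)
  12^64 ≡ 51² = 2601 ≡ 90 (mod 93)
  12^128 ≡ 90² = 8100 ≡ 9 (mod 93)
177 = 128 + 32 + 16 + 1, so 12^177 = 12^128 × 12^32 × 12^16 × 12^1 ≡ 9 × 51 × 81 × 12 (mod 93)
Multiplying step by step:
  9 × 51 = 459 ≡ 87 (mod 93)
  87 × 81 = 7047 ≡ 72 (mod 93)
  72 × 12 = 864 ≡ 27 (mod 93)
Result: 12^177 ≡ 27 (mod 93)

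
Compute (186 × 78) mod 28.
4

(186 × 78) = 14508
14508 mod 28 = 4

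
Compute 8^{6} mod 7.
1

Using successive squaring:
Binary expansion of 6: 110
Powers of 8 mod 7 (each is the square of the previous):
  8^1 ≡ 1 (mod 7)
  8^2 ≡ 1² = 1 ≡ 1 (mod 7)
  8^4 ≡ 1² = 1 ≡ 1 (mod 7)
6 = 4 + 2, so 8^6 = 8^4 × 8^2 ≡ 1 × 1 (mod 7)
Multiplying step by step:
  1 × 1 = 1 ≡ 1 (mod 7)
Result: 8^6 ≡ 1 (mod 7)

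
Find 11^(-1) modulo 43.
4

Using Extended Euclidean Algorithm:
gcd(11, 43) = 1
Bezout coefficients: 11 × 4 + 43 × -1 = 1
So 11 × 4 ≡ 1 (mod 43)
The inverse is 4 mod 43 = 4
Verification: 11 × 4 = 44 = 1 × 43 + 1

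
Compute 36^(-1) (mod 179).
36^(-1) ≡ 5 (mod 179). Verification: 36 × 5 = 180 ≡ 1 (mod 179)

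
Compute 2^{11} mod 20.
8

Using successive squaring:
Binary expansion of 11: 1011
Powers of 2 mod 20 (each is the square of the previous):
  2^1 ≡ 2 (mod 20)
  2^2 ≡ 2² = 4 ≡ 4 (mod 20)
  2^4 ≡ 4² = 16 ≡ 16 (mod 20)
  2^8 ≡ 16² = 256 ≡ 16 (mod 20)
11 = 8 + 2 + 1, so 2^11 = 2^8 × 2^2 × 2^1 ≡ 16 × 4 × 2 (mod 20)
Multiplying step by step:
  16 × 4 = 64 ≡ 4 (mod 20)
  4 × 2 = 8 ≡ 8 (mod 20)
Result: 2^11 ≡ 8 (mod 20)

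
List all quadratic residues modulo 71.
QRs mod 71: {1, 2, 3, 4, 5, 6, 8, 9, 10, 12, 15, 16, 18, 19, 20, 24, 25, 27, 29, 30, 32, 36, 37, 38, 40, 43, 45, 48, 49, 50, 54, 57, 58, 60, 64}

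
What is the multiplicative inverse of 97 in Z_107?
32

Using Extended Euclidean Algorithm:
gcd(97, 107) = 1
Bezout coefficients: 97 × 32 + 107 × -29 = 1
So 97 × 32 ≡ 1 (mod 107)
The inverse is 32 mod 107 = 32
Verification: 97 × 32 = 3104 = 29 × 107 + 1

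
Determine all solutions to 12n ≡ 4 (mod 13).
9

Since gcd(12, 13) = 1 divides 4, a solution exists.
Multiply both sides by the inverse of 12 mod 13:
  12^(-1) mod 13 = 12
  x ≡ 12 × 4 ≡ 48 ≡ 9 (mod 13)
Verification: 12 × 9 = 108 = 8 × 13 + 4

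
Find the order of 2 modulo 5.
Powers of 2 mod 5: 2^1≡2, 2^2≡4, 2^3≡3, 2^4≡1. Order = 4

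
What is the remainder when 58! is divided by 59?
By Wilson's theorem, (58)! ≡ -1 ≡ 58 (mod 59)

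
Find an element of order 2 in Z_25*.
24 has order 2 mod 25 since 24^{2} ≡ 1 (mod 25) and no smaller power works.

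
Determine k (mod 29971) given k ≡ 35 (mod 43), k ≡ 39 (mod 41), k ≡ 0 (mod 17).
24803

Using the Chinese Remainder Theorem:
M = product of moduli = 29971
For equation 1: M_1 = 697, 697 ≡ 9 (mod 43), inverse of 697 mod 43 is 24 (check: 9 × 24 = 216 ≡ 1 (mod 43))
For equation 2: M_2 = 731, 731 ≡ 34 (mod 41), inverse of 731 mod 41 is 35 (check: 34 × 35 = 1190 ≡ 1 (mod 41))
For equation 3: M_3 = 1763, 1763 ≡ 12 (mod 17), inverse of 1763 mod 17 is 10 (check: 12 × 10 = 120 ≡ 1 (mod 17))
Combine: k ≡ Σ r_i×M_i×(M_i⁻¹ mod m_i) = 35×697×24 + 39×731×35 + 0×1763×10 = 585480 + 997815 + 0 = 1583295
1583295 mod 29971 = 24803
k ≡ 24803 (mod 29971)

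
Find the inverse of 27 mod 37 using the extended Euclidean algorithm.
Extended GCD: 27(11) + 37(-8) = 1. So 27^(-1) ≡ 11 ≡ 11 (mod 37). Verify: 27 × 11 = 297 ≡ 1 (mod 37)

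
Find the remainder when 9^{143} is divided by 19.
By Fermat: 9^{18} ≡ 1 (mod 19). 143 = 7×18 + 17. So 9^{143} ≡ 9^{17} ≡ 17 (mod 19)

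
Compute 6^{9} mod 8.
0

Using successive squaring:
Binary expansion of 9: 1001
Powers of 6 mod 8 (each is the square of the previous):
  6^1 ≡ 6 (mod 8)
  6^2 ≡ 6² = 36 ≡ 4 (mod 8)
  6^4 ≡ 4² = 16 ≡ 0 (mod 8)
  6^8 ≡ 0² = 0 ≡ 0 (mod 8)
9 = 8 + 1, so 6^9 = 6^8 × 6^1 ≡ 0 × 6 (mod 8)
Multiplying step by step:
  0 × 6 = 0 ≡ 0 (mod 8)
Result: 6^9 ≡ 0 (mod 8)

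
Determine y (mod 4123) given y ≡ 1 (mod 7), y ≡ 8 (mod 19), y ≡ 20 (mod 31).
2934

Using the Chinese Remainder Theorem:
M = product of moduli = 4123
For equation 1: M_1 = 589, 589 ≡ 1 (mod 7), inverse of 589 mod 7 is 1 (check: 1 × 1 = 1 ≡ 1 (mod 7))
For equation 2: M_2 = 217, 217 ≡ 8 (mod 19), inverse of 217 mod 19 is 12 (check: 8 × 12 = 96 ≡ 1 (mod 19))
For equation 3: M_3 = 133, 133 ≡ 9 (mod 31), inverse of 133 mod 31 is 7 (check: 9 × 7 = 63 ≡ 1 (mod 31))
Combine: y ≡ Σ r_i×M_i×(M_i⁻¹ mod m_i) = 1×589×1 + 8×217×12 + 20×133×7 = 589 + 20832 + 18620 = 40041
40041 mod 4123 = 2934
y ≡ 2934 (mod 4123)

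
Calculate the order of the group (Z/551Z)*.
504

Prime factorization: 551 = 19 × 29
Using the formula φ(n) = n × Π(1 - 1/p) for each prime factor p:
φ(551) = 551 × (1 - 1/19) × (1 - 1/29)
φ(551) = 504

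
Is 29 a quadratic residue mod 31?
By Euler's criterion: 29^{15} ≡ 30 (mod 31). Since this equals -1 (≡ 30), 29 is not a QR.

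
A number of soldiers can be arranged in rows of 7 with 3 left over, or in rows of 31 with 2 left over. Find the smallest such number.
M = 7 × 31 = 217. M₁ = 31, y₁ ≡ 5 (mod 7). M₂ = 7, y₂ ≡ 9 (mod 31). n = 3×31×5 + 2×7×9 ≡ 157 (mod 217). The smallest positive such number is 157.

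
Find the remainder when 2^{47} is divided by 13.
By Fermat: 2^{12} ≡ 1 (mod 13). 47 = 3×12 + 11. So 2^{47} ≡ 2^{11} ≡ 7 (mod 13)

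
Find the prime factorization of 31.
31

Divide by primes starting from smallest:
31 ÷ 31 = 1

31 = 31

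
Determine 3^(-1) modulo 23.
3^(-1) ≡ 8 (mod 23). Verification: 3 × 8 = 24 ≡ 1 (mod 23)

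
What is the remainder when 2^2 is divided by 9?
2 = 2 (binary 10). Repeated squaring mod 9: 2^1 ≡ 2; 2^2 ≡ 2² = 4 ≡ 4. So 2^2 ≡ 4 (mod 9).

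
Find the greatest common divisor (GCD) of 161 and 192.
1

Using the Euclidean algorithm:
161 = 0 × 192 + 161
192 = 1 × 161 + 31
161 = 5 × 31 + 6
31 = 5 × 6 + 1
6 = 6 × 1 + 0

GCD(161, 192) = 1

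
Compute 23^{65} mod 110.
23

Using successive squaring:
Binary expansion of 65: 1000001
Powers of 23 mod 110 (each is the square of the previous):
  23^1 ≡ 23 (mod 110)
  23^2 ≡ 23² = 529 ≡ 89 (mod 110)
  23^4 ≡ 89² = 7921 ≡ 1 (mod 110)
  23^8 ≡ 1² = 1 ≡ 1 (mod 110)
  23^16 ≡ 1² = 1 ≡ 1 (mod 110)
  23^32 ≡ 1² = 1 ≡ 1 (mod 110)
  23^64 ≡ 1² = 1 ≡ 1 (mod 110)
65 = 64 + 1, so 23^65 = 23^64 × 23^1 ≡ 1 × 23 (mod 110)
Multiplying step by step:
  1 × 23 = 23 ≡ 23 (mod 110)
Result: 23^65 ≡ 23 (mod 110)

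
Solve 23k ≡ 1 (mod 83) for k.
23^(-1) ≡ 65 (mod 83). Verification: 23 × 65 = 1495 ≡ 1 (mod 83)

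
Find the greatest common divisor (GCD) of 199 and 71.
1

Using the Euclidean algorithm:
199 = 2 × 71 + 57
71 = 1 × 57 + 14
57 = 4 × 14 + 1
14 = 14 × 1 + 0

GCD(199, 71) = 1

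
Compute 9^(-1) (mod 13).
9^(-1) ≡ 3 (mod 13). Verification: 9 × 3 = 27 ≡ 1 (mod 13)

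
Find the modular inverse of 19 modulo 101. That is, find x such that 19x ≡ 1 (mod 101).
16

Using Extended Euclidean Algorithm:
gcd(19, 101) = 1
Bezout coefficients: 19 × 16 + 101 × -3 = 1
So 19 × 16 ≡ 1 (mod 101)
The inverse is 16 mod 101 = 16
Verification: 19 × 16 = 304 = 3 × 101 + 1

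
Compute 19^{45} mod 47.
5

Using successive squaring:
Binary expansion of 45: 101101
Powers of 19 mod 47 (each is the square of the previous):
  19^1 ≡ 19 (mod 47)
  19^2 ≡ 19² = 361 ≡ 32 (mod 47)
  19^4 ≡ 32² = 1024 ≡ 37 (mod 47)
  19^8 ≡ 37² = 1369 ≡ 6 (mod 47)
  19^16 ≡ 6² = 36 ≡ 36 (mod 47)
  19^32 ≡ 36² = 1296 ≡ 27 (mod 47)
45 = 32 + 8 + 4 + 1, so 19^45 = 19^32 × 19^8 × 19^4 × 19^1 ≡ 27 × 6 × 37 × 19 (mod 47)
Multiplying step by step:
  27 × 6 = 162 ≡ 21 (mod 47)
  21 × 37 = 777 ≡ 25 (mod 47)
  25 × 19 = 475 ≡ 5 (mod 47)
Result: 19^45 ≡ 5 (mod 47)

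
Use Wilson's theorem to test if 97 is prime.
(96)! mod 97 = 96. Since 96 ≡ -1 (mod 97), 97 is prime.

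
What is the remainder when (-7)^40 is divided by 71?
Using repeated squaring. (-7) ≡ 64 (mod 71). 40 = 32 + 8 (binary 101000). Repeated squaring mod 71: 64^1 ≡ 64; 64^2 ≡ 64² = 4096 ≡ 49; 64^4 ≡ 49² = 2401 ≡ 58; 64^8 ≡ 58² = 3364 ≡ 27; 64^16 ≡ 27² = 729 ≡ 19; 64^32 ≡ 19² = 361 ≡ 6. Multiply: (-7)^40 ≡ 64^32 × 64^8 ≡ 6 × 27 (mod 71): 6 × 27 = 162 ≡ 20. So (-7)^40 ≡ 20 (mod 71).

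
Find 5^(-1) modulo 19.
4

Using Extended Euclidean Algorithm:
gcd(5, 19) = 1
Bezout coefficients: 5 × 4 + 19 × -1 = 1
So 5 × 4 ≡ 1 (mod 19)
The inverse is 4 mod 19 = 4
Verification: 5 × 4 = 20 = 1 × 19 + 1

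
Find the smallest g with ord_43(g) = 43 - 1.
p - 1 = 42 has prime divisors 2, 3, 7. h is a primitive root mod 43 iff h^(42/q) ≢ 1 (mod 43) for each such q.
h = 2: 2^21 ≡ 42, 2^14 ≡ 1, 2^6 ≡ 21 (mod 43); 2^14 ≡ 1, so not a primitive root.
h = 3: 3^21 ≡ 42, 3^14 ≡ 36, 3^6 ≡ 41 (mod 43); none is 1, so 3 has order 42 and is a primitive root.
The smallest primitive root mod 43 is g = 3.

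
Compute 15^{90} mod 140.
85

Using successive squaring:
Binary expansion of 90: 1011010
Powers of 15 mod 140 (each is the square of the previous):
  15^1 ≡ 15 (mod 140)
  15^2 ≡ 15² = 225 ≡ 85 (mod 140)
  15^4 ≡ 85² = 7225 ≡ 85 (mod 140)
  15^8 ≡ 85² = 7225 ≡ 85 (mod 140)
  15^16 ≡ 85² = 7225 ≡ 85 (mod 140)
  15^32 ≡ 85² = 7225 ≡ 85 (mod 140)
  15^64 ≡ 85² = 7225 ≡ 85 (mod 140)
90 = 64 + 16 + 8 + 2, so 15^90 = 15^64 × 15^16 × 15^8 × 15^2 ≡ 85 × 85 × 85 × 85 (mod 140)
Multiplying step by step:
  85 × 85 = 7225 ≡ 85 (mod 140)
  85 × 85 = 7225 ≡ 85 (mod 140)
  85 × 85 = 7225 ≡ 85 (mod 140)
Result: 15^90 ≡ 85 (mod 140)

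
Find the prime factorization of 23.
23

Divide by primes starting from smallest:
23 ÷ 23 = 1

23 = 23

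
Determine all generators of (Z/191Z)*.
Primitive roots mod 191: {19, 21, 22, 28, 29, 33, 35, 42, 44, 47, 53, 56, 57, 58, 61, 62, 63, 71, 73, 74, 76, 83, 87, 88, 89, 91, 93, 94, 95, 99, 101, 105, 106, 110, 111, 112, 113, 114, 116, 119, 123, 124, 126, 127, 131, 132, 137, 140, 141, 143, 145, 146, 148, 151, 157, 164, 165, 167, 168, 171, 173, 174, 175, 176, 178, 179, 181, 182, 183, 187, 188, 189}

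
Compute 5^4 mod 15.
4 = 4 (binary 100). Repeated squaring mod 15: 5^1 ≡ 5; 5^2 ≡ 5² = 25 ≡ 10; 5^4 ≡ 10² = 100 ≡ 10. So 5^4 ≡ 10 (mod 15).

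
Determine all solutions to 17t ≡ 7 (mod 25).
21

Since gcd(17, 25) = 1 divides 7, a solution exists.
Multiply both sides by the inverse of 17 mod 25:
  17^(-1) mod 25 = 3
  x ≡ 3 × 7 ≡ 21 ≡ 21 (mod 25)
Verification: 17 × 21 = 357 = 14 × 25 + 7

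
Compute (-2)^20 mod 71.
Using repeated squaring. (-2) ≡ 69 (mod 71). 20 = 16 + 4 (binary 10100). Repeated squaring mod 71: 69^1 ≡ 69; 69^2 ≡ 69² = 4761 ≡ 4; 69^4 ≡ 4² = 16 ≡ 16; 69^8 ≡ 16² = 256 ≡ 43; 69^16 ≡ 43² = 1849 ≡ 3. Multiply: (-2)^20 ≡ 69^16 × 69^4 ≡ 3 × 16 (mod 71): 3 × 16 = 48 ≡ 48. So (-2)^20 ≡ 48 (mod 71).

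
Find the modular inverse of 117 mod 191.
117^(-1) ≡ 80 (mod 191). Verification: 117 × 80 = 9360 ≡ 1 (mod 191)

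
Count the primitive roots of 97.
32

The number of primitive roots modulo p is φ(p-1) = φ(96)
φ(96) = 32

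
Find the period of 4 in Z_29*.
Powers of 4 mod 29: 4^1≡4, 4^2≡16, 4^3≡6, 4^4≡24, 4^5≡9, 4^6≡7, 4^7≡28, 4^8≡25, 4^9≡13, 4^10≡23, 4^11≡5, 4^12≡20, 4^13≡22, 4^14≡1. Order = 14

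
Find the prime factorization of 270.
2 × 3^3 × 5

Divide by primes starting from smallest:
270 ÷ 2 = 135
135 ÷ 3 = 45
45 ÷ 3 = 15
15 ÷ 3 = 5
5 ÷ 5 = 1

270 = 2 × 3^3 × 5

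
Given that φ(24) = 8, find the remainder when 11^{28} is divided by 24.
By Euler: 11^{8} ≡ 1 (mod 24) since gcd(11, 24) = 1. 28 = 3×8 + 4. So 11^{28} ≡ 11^{4} ≡ 1 (mod 24)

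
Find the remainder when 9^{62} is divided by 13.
By Fermat: 9^{12} ≡ 1 (mod 13). 62 = 5×12 + 2. So 9^{62} ≡ 9^{2} ≡ 3 (mod 13)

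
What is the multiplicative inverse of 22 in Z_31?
22^(-1) ≡ 24 (mod 31). Verification: 22 × 24 = 528 ≡ 1 (mod 31)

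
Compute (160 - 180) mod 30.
10

(160 - 180) = -20
-20 mod 30 = 10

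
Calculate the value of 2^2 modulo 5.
2 = 2 (binary 10). Repeated squaring mod 5: 2^1 ≡ 2; 2^2 ≡ 2² = 4 ≡ 4. So 2^2 ≡ 4 (mod 5).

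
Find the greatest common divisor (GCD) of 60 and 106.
2

Using the Euclidean algorithm:
60 = 0 × 106 + 60
106 = 1 × 60 + 46
60 = 1 × 46 + 14
46 = 3 × 14 + 4
14 = 3 × 4 + 2
4 = 2 × 2 + 0

GCD(60, 106) = 2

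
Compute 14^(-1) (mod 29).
27

Using Extended Euclidean Algorithm:
gcd(14, 29) = 1
Bezout coefficients: 14 × -2 + 29 × 1 = 1
So 14 × -2 ≡ 1 (mod 29)
The inverse is -2 mod 29 = 27
Verification: 14 × 27 = 378 = 13 × 29 + 1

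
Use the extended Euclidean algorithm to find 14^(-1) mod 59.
Extended GCD: 14(-21) + 59(5) = 1. So 14^(-1) ≡ 38 ≡ 38 (mod 59). Verify: 14 × 38 = 532 ≡ 1 (mod 59)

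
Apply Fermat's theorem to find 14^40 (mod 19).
By Fermat: 14^{18} ≡ 1 (mod 19). 40 = 2×18 + 4. So 14^{40} ≡ 14^{4} ≡ 17 (mod 19)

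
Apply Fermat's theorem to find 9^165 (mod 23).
By Fermat: 9^{22} ≡ 1 (mod 23). 165 = 7×22 + 11. So 9^{165} ≡ 9^{11} ≡ 1 (mod 23)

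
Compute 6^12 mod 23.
Using repeated squaring. 12 = 8 + 4 (binary 1100). Repeated squaring mod 23: 6^1 ≡ 6; 6^2 ≡ 6² = 36 ≡ 13; 6^4 ≡ 13² = 169 ≡ 8; 6^8 ≡ 8² = 64 ≡ 18. Multiply: 6^12 = 6^8 × 6^4 ≡ 18 × 8 (mod 23): 18 × 8 = 144 ≡ 6. So 6^12 ≡ 6 (mod 23).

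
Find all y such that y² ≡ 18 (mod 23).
The square roots of 18 mod 23 are 8 and 15. Verify: 8² = 64 ≡ 18 (mod 23)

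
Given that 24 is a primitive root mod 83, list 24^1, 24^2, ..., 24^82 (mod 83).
g^1, g^2, ..., g^{82} mod 83: {24, 78, 46, 25, 19, 41, 71, 44, 60, 29, 32, 21, 6, 61, 53, 27, 67, 31, 80, 11, 15, 28, 8, 26, 43, 36, 34, 69, 79, 70, 20, 65, 66, 7, 2, 48, 73, 9, 50, 38, 82, 59, 5, 37, 58, 64, 42, 12, 39, 23, 54, 51, 62, 77, 22, 30, 56, 16, 52, 3, 72, 68, 55, 75, 57, 40, 47, 49, 14, 4, 13, 63, 18, 17, 76, 81, 35, 10, 74, 33, 45, 1}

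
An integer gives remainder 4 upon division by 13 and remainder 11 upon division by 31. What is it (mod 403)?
M = 13 × 31 = 403. M₁ = 31, y₁ ≡ 8 (mod 13). M₂ = 13, y₂ ≡ 12 (mod 31). t = 4×31×8 + 11×13×12 ≡ 290 (mod 403). The smallest positive such number is 290.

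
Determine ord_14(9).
Powers of 9 mod 14: 9^1≡9, 9^2≡11, 9^3≡1. Order = 3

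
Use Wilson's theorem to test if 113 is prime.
(112)! mod 113 = 112. Since 112 ≡ -1 (mod 113), 113 is prime.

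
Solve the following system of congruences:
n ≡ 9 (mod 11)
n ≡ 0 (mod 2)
20

Using the Chinese Remainder Theorem:
M = product of moduli = 22
For equation 1: M_1 = 2, 2 ≡ 2 (mod 11), inverse of 2 mod 11 is 6 (check: 2 × 6 = 12 ≡ 1 (mod 11))
For equation 2: M_2 = 11, 11 ≡ 1 (mod 2), inverse of 11 mod 2 is 1 (check: 1 × 1 = 1 ≡ 1 (mod 2))
Combine: n ≡ Σ r_i×M_i×(M_i⁻¹ mod m_i) = 9×2×6 + 0×11×1 = 108 + 0 = 108
108 mod 22 = 20
n ≡ 20 (mod 22)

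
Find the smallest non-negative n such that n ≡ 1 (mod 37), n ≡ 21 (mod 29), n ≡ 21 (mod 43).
27455

Using the Chinese Remainder Theorem:
M = product of moduli = 46139
For equation 1: M_1 = 1247, 1247 ≡ 26 (mod 37), inverse of 1247 mod 37 is 10 (check: 26 × 10 = 260 ≡ 1 (mod 37))
For equation 2: M_2 = 1591, 1591 ≡ 25 (mod 29), inverse of 1591 mod 29 is 7 (check: 25 × 7 = 175 ≡ 1 (mod 29))
For equation 3: M_3 = 1073, 1073 ≡ 41 (mod 43), inverse of 1073 mod 43 is 21 (check: 41 × 21 = 861 ≡ 1 (mod 43))
Combine: n ≡ Σ r_i×M_i×(M_i⁻¹ mod m_i) = 1×1247×10 + 21×1591×7 + 21×1073×21 = 12470 + 233877 + 473193 = 719540
719540 mod 46139 = 27455
n ≡ 27455 (mod 46139)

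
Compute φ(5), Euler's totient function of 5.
4

Prime factorization: 5 = 5
Using the formula φ(n) = n × Π(1 - 1/p) for each prime factor p:
φ(5) = 5 × (1 - 1/5)
φ(5) = 4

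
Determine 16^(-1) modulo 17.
16^(-1) ≡ 16 (mod 17). Verification: 16 × 16 = 256 ≡ 1 (mod 17)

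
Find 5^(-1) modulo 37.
15

Using Extended Euclidean Algorithm:
gcd(5, 37) = 1
Bezout coefficients: 5 × 15 + 37 × -2 = 1
So 5 × 15 ≡ 1 (mod 37)
The inverse is 15 mod 37 = 15
Verification: 5 × 15 = 75 = 2 × 37 + 1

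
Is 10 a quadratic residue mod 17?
By Euler's criterion: 10^{8} ≡ 16 (mod 17). Since this equals -1 (≡ 16), 10 is not a QR.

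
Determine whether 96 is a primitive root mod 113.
p - 1 = 112 has prime divisors 2, 7. Check 96^(112/q) mod 113 for each: 96^(112/2) = 96^56 ≡ 112, 96^(112/7) = 96^16 ≡ 109 (mod 113). None of these is 1, so 96 has order 112 = φ(113), so it is a primitive root mod 113.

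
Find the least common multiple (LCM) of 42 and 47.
1974

First find GCD(42, 47) using the Euclidean algorithm:
42 = 0 × 47 + 42
47 = 1 × 42 + 5
42 = 8 × 5 + 2
5 = 2 × 2 + 1
2 = 2 × 1 + 0
GCD(42, 47) = 1

LCM formula: LCM(a, b) = (a × b) / GCD(a, b)
LCM(42, 47) = (42 × 47) / 1
LCM(42, 47) = 1974 / 1
LCM(42, 47) = 1974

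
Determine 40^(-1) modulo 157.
40^(-1) ≡ 106 (mod 157). Verification: 40 × 106 = 4240 ≡ 1 (mod 157)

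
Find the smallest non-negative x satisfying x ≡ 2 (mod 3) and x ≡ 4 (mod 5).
M = 3 × 5 = 15. M₁ = 5, y₁ ≡ 2 (mod 3). M₂ = 3, y₂ ≡ 2 (mod 5). x = 2×5×2 + 4×3×2 ≡ 14 (mod 15)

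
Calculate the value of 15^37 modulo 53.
Using repeated squaring. 37 = 32 + 4 + 1 (binary 100101). Repeated squaring mod 53: 15^1 ≡ 15; 15^2 ≡ 15² = 225 ≡ 13; 15^4 ≡ 13² = 169 ≡ 10; 15^8 ≡ 10² = 100 ≡ 47; 15^16 ≡ 47² = 2209 ≡ 36; 15^32 ≡ 36² = 1296 ≡ 24. Multiply: 15^37 = 15^32 × 15^4 × 15^1 ≡ 24 × 10 × 15 (mod 53): 24 × 10 = 240 ≡ 28; 28 × 15 = 420 ≡ 49. So 15^37 ≡ 49 (mod 53).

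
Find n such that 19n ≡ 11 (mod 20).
9

Since gcd(19, 20) = 1 divides 11, a solution exists.
Multiply both sides by the inverse of 19 mod 20:
  19^(-1) mod 20 = 19
  x ≡ 19 × 11 ≡ 209 ≡ 9 (mod 20)
Verification: 19 × 9 = 171 = 8 × 20 + 11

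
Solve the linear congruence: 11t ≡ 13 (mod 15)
8

Since gcd(11, 15) = 1 divides 13, a solution exists.
Multiply both sides by the inverse of 11 mod 15:
  11^(-1) mod 15 = 11
  x ≡ 11 × 13 ≡ 143 ≡ 8 (mod 15)
Verification: 11 × 8 = 88 = 5 × 15 + 13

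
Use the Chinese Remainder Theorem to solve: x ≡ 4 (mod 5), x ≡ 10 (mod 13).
M = 5 × 13 = 65. M₁ = 13, y₁ ≡ 2 (mod 5). M₂ = 5, y₂ ≡ 8 (mod 13). x = 4×13×2 + 10×5×8 ≡ 49 (mod 65)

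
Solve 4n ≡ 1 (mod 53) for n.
40

Using Extended Euclidean Algorithm:
gcd(4, 53) = 1
Bezout coefficients: 4 × -13 + 53 × 1 = 1
So 4 × -13 ≡ 1 (mod 53)
The inverse is -13 mod 53 = 40
Verification: 4 × 40 = 160 = 3 × 53 + 1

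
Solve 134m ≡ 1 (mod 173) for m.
134^(-1) ≡ 102 (mod 173). Verification: 134 × 102 = 13668 ≡ 1 (mod 173)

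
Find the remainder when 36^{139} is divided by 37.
By Fermat: 36^{36} ≡ 1 (mod 37). 139 = 3×36 + 31. So 36^{139} ≡ 36^{31} ≡ 36 (mod 37)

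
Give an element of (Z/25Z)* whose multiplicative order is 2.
24 has order 2 mod 25 since 24^{2} ≡ 1 (mod 25) and no smaller power works.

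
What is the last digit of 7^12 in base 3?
Using Fermat: 7^{2} ≡ 1 (mod 3). 12 ≡ 0 (mod 2). So 7^{12} ≡ 7^{0} ≡ 1 (mod 3)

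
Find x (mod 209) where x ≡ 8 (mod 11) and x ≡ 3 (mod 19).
M = 11 × 19 = 209. M₁ = 19, y₁ ≡ 7 (mod 11). M₂ = 11, y₂ ≡ 7 (mod 19). x = 8×19×7 + 3×11×7 ≡ 41 (mod 209)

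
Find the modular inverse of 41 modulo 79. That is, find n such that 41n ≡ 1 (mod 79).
27

Using Extended Euclidean Algorithm:
gcd(41, 79) = 1
Bezout coefficients: 41 × 27 + 79 × -14 = 1
So 41 × 27 ≡ 1 (mod 79)
The inverse is 27 mod 79 = 27
Verification: 41 × 27 = 1107 = 14 × 79 + 1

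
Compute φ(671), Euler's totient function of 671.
600

Prime factorization: 671 = 11 × 61
Using the formula φ(n) = n × Π(1 - 1/p) for each prime factor p:
φ(671) = 671 × (1 - 1/11) × (1 - 1/61)
φ(671) = 600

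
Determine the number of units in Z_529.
506

Prime factorization: 529 = 23^2
Using the formula φ(n) = n × Π(1 - 1/p) for each prime factor p:
φ(529) = 529 × (1 - 1/23)
φ(529) = 506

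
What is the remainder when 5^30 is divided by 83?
Using repeated squaring. 30 = 16 + 8 + 4 + 2 (binary 11110). Repeated squaring mod 83: 5^1 ≡ 5; 5^2 ≡ 5² = 25 ≡ 25; 5^4 ≡ 25² = 625 ≡ 44; 5^8 ≡ 44² = 1936 ≡ 27; 5^16 ≡ 27² = 729 ≡ 65. Multiply: 5^30 = 5^16 × 5^8 × 5^4 × 5^2 ≡ 65 × 27 × 44 × 25 (mod 83): 65 × 27 = 1755 ≡ 12; 12 × 44 = 528 ≡ 30; 30 × 25 = 750 ≡ 3. So 5^30 ≡ 3 (mod 83).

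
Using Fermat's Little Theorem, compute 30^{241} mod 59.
31

By Fermat's Little Theorem, a^(p-1) ≡ 1 (mod p) for prime p and gcd(a, p) = 1
Here p = 59, so 30^58 ≡ 1 (mod 59)
We can reduce the exponent: 241 mod 58 = 9
So 30^241 ≡ 30^9 (mod 59)
Computing: 30^9 mod 59 = 31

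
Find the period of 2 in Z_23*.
Powers of 2 mod 23: 2^1≡2, 2^2≡4, 2^3≡8, 2^4≡16, 2^5≡9, 2^6≡18, 2^7≡13, 2^8≡3, 2^9≡6, 2^10≡12, 2^11≡1. Order = 11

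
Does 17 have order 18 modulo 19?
p - 1 = 18 has prime divisors 2, 3. Check 17^(18/q) mod 19 for each: 17^(18/2) = 17^9 ≡ 1, 17^(18/3) = 17^6 ≡ 7 (mod 19). Since 17^9 ≡ 1 (mod 19), the order of 17 divides 9 (in fact the order is 9) ≠ 18, so it is not a primitive root.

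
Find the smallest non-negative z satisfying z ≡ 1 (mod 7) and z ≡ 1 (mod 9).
M = 7 × 9 = 63. M₁ = 9, y₁ ≡ 4 (mod 7). M₂ = 7, y₂ ≡ 4 (mod 9). z = 1×9×4 + 1×7×4 ≡ 1 (mod 63)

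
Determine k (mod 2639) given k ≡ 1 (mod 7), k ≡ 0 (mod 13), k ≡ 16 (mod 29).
2626

Using the Chinese Remainder Theorem:
M = product of moduli = 2639
For equation 1: M_1 = 377, 377 ≡ 6 (mod 7), inverse of 377 mod 7 is 6 (check: 6 × 6 = 36 ≡ 1 (mod 7))
For equation 2: M_2 = 203, 203 ≡ 8 (mod 13), inverse of 203 mod 13 is 5 (check: 8 × 5 = 40 ≡ 1 (mod 13))
For equation 3: M_3 = 91, 91 ≡ 4 (mod 29), inverse of 91 mod 29 is 22 (check: 4 × 22 = 88 ≡ 1 (mod 29))
Combine: k ≡ Σ r_i×M_i×(M_i⁻¹ mod m_i) = 1×377×6 + 0×203×5 + 16×91×22 = 2262 + 0 + 32032 = 34294
34294 mod 2639 = 2626
k ≡ 2626 (mod 2639)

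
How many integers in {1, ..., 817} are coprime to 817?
756

Prime factorization: 817 = 19 × 43
Using the formula φ(n) = n × Π(1 - 1/p) for each prime factor p:
φ(817) = 817 × (1 - 1/19) × (1 - 1/43)
φ(817) = 756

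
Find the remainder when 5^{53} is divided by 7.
By Fermat: 5^{6} ≡ 1 (mod 7). 53 = 8×6 + 5. So 5^{53} ≡ 5^{5} ≡ 3 (mod 7)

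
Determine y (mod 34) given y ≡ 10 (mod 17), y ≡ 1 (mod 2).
27

Using the Chinese Remainder Theorem:
M = product of moduli = 34
For equation 1: M_1 = 2, 2 ≡ 2 (mod 17), inverse of 2 mod 17 is 9 (check: 2 × 9 = 18 ≡ 1 (mod 17))
For equation 2: M_2 = 17, 17 ≡ 1 (mod 2), inverse of 17 mod 2 is 1 (check: 1 × 1 = 1 ≡ 1 (mod 2))
Combine: y ≡ Σ r_i×M_i×(M_i⁻¹ mod m_i) = 10×2×9 + 1×17×1 = 180 + 17 = 197
197 mod 34 = 27
y ≡ 27 (mod 34)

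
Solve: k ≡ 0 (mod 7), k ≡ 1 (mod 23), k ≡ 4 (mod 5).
M = 7 × 23 × 5 = 805. M₁ = 115, y₁ ≡ 5 (mod 7). M₂ = 35, y₂ ≡ 2 (mod 23). M₃ = 161, y₃ ≡ 1 (mod 5). k = 0×115×5 + 1×35×2 + 4×161×1 ≡ 714 (mod 805)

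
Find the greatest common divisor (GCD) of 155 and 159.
1

Using the Euclidean algorithm:
155 = 0 × 159 + 155
159 = 1 × 155 + 4
155 = 38 × 4 + 3
4 = 1 × 3 + 1
3 = 3 × 1 + 0

GCD(155, 159) = 1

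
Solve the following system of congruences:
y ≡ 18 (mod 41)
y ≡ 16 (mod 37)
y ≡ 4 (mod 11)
6824

Using the Chinese Remainder Theorem:
M = product of moduli = 16687
For equation 1: M_1 = 407, 407 ≡ 38 (mod 41), inverse of 407 mod 41 is 27 (check: 38 × 27 = 1026 ≡ 1 (mod 41))
For equation 2: M_2 = 451, 451 ≡ 7 (mod 37), inverse of 451 mod 37 is 16 (check: 7 × 16 = 112 ≡ 1 (mod 37))
For equation 3: M_3 = 1517, 1517 ≡ 10 (mod 11), inverse of 1517 mod 11 is 10 (check: 10 × 10 = 100 ≡ 1 (mod 11))
Combine: y ≡ Σ r_i×M_i×(M_i⁻¹ mod m_i) = 18×407×27 + 16×451×16 + 4×1517×10 = 197802 + 115456 + 60680 = 373938
373938 mod 16687 = 6824
y ≡ 6824 (mod 16687)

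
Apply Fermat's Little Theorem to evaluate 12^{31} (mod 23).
4

By Fermat's Little Theorem, a^(p-1) ≡ 1 (mod p) for prime p and gcd(a, p) = 1
Here p = 23, so 12^22 ≡ 1 (mod 23)
We can reduce the exponent: 31 mod 22 = 9
So 12^31 ≡ 12^9 (mod 23)
Computing: 12^9 mod 23 = 4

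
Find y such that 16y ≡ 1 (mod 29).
16^(-1) ≡ 20 (mod 29). Verification: 16 × 20 = 320 ≡ 1 (mod 29)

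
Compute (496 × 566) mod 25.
11

(496 × 566) = 280736
280736 mod 25 = 11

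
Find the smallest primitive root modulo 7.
3

A primitive root g modulo p has order p-1 = 6
Prime divisors of 6: [2, 3]
g is a primitive root iff g^(6/q) ≢ 1 (mod 7) for each prime divisor q
Testing small values:
  g = 2: 2^3 ≡ 1, 2^2 ≡ 4 (mod 7) → 2^3 ≡ 1, not primitive root
  g = 3: 3^3 ≡ 6, 3^2 ≡ 2 (mod 7) → none is 1, primitive root!
The smallest primitive root is 3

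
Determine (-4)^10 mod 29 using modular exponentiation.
(-4) ≡ 25 (mod 29). 10 = 8 + 2 (binary 1010). Repeated squaring mod 29: 25^1 ≡ 25; 25^2 ≡ 25² = 625 ≡ 16; 25^4 ≡ 16² = 256 ≡ 24; 25^8 ≡ 24² = 576 ≡ 25. Multiply: (-4)^10 ≡ 25^8 × 25^2 ≡ 25 × 16 (mod 29): 25 × 16 = 400 ≡ 23. So (-4)^10 ≡ 23 (mod 29).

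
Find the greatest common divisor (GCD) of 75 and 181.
1

Using the Euclidean algorithm:
75 = 0 × 181 + 75
181 = 2 × 75 + 31
75 = 2 × 31 + 13
31 = 2 × 13 + 5
13 = 2 × 5 + 3
5 = 1 × 3 + 2
3 = 1 × 2 + 1
2 = 2 × 1 + 0

GCD(75, 181) = 1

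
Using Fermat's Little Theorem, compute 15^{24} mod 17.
1

By Fermat's Little Theorem, a^(p-1) ≡ 1 (mod p) for prime p and gcd(a, p) = 1
Here p = 17, so 15^16 ≡ 1 (mod 17)
We can reduce the exponent: 24 mod 16 = 8
So 15^24 ≡ 15^8 (mod 17)
Computing: 15^8 mod 17 = 1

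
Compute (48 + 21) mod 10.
9

(48 + 21) = 69
69 mod 10 = 9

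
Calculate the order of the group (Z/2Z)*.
1

Prime factorization: 2 = 2
Using the formula φ(n) = n × Π(1 - 1/p) for each prime factor p:
φ(2) = 2 × (1 - 1/2)
φ(2) = 1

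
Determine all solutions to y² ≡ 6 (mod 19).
The square roots of 6 mod 19 are 5 and 14. Verify: 5² = 25 ≡ 6 (mod 19)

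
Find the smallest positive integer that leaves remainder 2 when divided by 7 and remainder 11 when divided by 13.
M = 7 × 13 = 91. M₁ = 13, y₁ ≡ 6 (mod 7). M₂ = 7, y₂ ≡ 2 (mod 13). n = 2×13×6 + 11×7×2 ≡ 37 (mod 91). The smallest positive such number is 37.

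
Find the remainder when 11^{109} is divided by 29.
By Fermat: 11^{28} ≡ 1 (mod 29). 109 = 3×28 + 25. So 11^{109} ≡ 11^{25} ≡ 19 (mod 29)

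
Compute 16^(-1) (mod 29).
16^(-1) ≡ 20 (mod 29). Verification: 16 × 20 = 320 ≡ 1 (mod 29)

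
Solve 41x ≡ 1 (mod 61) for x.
41^(-1) ≡ 3 (mod 61). Verification: 41 × 3 = 123 ≡ 1 (mod 61)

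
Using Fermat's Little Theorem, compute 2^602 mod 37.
By Fermat: 2^{36} ≡ 1 (mod 37). 602 ≡ 26 (mod 36). So 2^{602} ≡ 2^{26} ≡ 3 (mod 37)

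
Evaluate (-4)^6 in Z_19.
(-4) ≡ 15 (mod 19). 6 = 4 + 2 (binary 110). Repeated squaring mod 19: 15^1 ≡ 15; 15^2 ≡ 15² = 225 ≡ 16; 15^4 ≡ 16² = 256 ≡ 9. Multiply: (-4)^6 ≡ 15^4 × 15^2 ≡ 9 × 16 (mod 19): 9 × 16 = 144 ≡ 11. So (-4)^6 ≡ 11 (mod 19).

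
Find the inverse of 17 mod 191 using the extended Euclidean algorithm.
Extended GCD: 17(45) + 191(-4) = 1. So 17^(-1) ≡ 45 ≡ 45 (mod 191). Verify: 17 × 45 = 765 ≡ 1 (mod 191)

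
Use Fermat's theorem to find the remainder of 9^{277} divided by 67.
14

By Fermat's Little Theorem, a^(p-1) ≡ 1 (mod p) for prime p and gcd(a, p) = 1
Here p = 67, so 9^66 ≡ 1 (mod 67)
We can reduce the exponent: 277 mod 66 = 13
So 9^277 ≡ 9^13 (mod 67)
Computing: 9^13 mod 67 = 14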